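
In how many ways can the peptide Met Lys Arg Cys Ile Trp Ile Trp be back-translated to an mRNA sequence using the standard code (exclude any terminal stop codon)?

Met: 1 codon.
Lys: 2 codons.
Arg: 6 codons.
Cys: 2 codons.
Ile: 3 codons.
Trp: 1 codon.
Ile: 3 codons.
Trp: 1 codon.
1 × 2 × 6 × 2 × 3 × 1 × 3 × 1 = 216.

216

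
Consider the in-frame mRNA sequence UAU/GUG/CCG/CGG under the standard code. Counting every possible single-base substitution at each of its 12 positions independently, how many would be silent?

Codon 1 (UAU, Tyr): 1 synonymous substitution.
Codon 2 (GUG, Val): 3 synonymous substitutions.
Codon 3 (CCG, Pro): 3 synonymous substitutions.
Codon 4 (CGG, Arg): 4 synonymous substitutions.
Total: 1 + 3 + 3 + 4 = 11.

11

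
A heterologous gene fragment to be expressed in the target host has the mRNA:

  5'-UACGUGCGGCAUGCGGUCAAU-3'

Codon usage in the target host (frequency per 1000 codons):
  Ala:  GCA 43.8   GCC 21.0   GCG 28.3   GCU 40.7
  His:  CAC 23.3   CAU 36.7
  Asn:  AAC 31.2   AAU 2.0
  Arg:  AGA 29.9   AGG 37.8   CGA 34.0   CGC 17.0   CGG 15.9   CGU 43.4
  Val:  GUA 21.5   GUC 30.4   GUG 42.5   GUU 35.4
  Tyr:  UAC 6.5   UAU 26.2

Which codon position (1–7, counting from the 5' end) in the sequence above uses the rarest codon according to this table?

7

Codon 1 UAC (Tyr): 6.5 per 1000.
Codon 2 GUG (Val): 42.5 per 1000.
Codon 3 CGG (Arg): 15.9 per 1000.
Codon 4 CAU (His): 36.7 per 1000.
Codon 5 GCG (Ala): 28.3 per 1000.
Codon 6 GUC (Val): 30.4 per 1000.
Codon 7 AAU (Asn): 2.0 per 1000.
Lowest frequency is 2.0 at codon 7.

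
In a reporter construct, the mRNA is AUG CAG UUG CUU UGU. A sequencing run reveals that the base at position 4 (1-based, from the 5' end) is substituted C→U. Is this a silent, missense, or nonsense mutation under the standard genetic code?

nonsense

Position 4 falls in codon 2: CAG → Gln.
After the substitution the codon is UAG → Stop.
The new codon is a stop codon, so this is a nonsense mutation.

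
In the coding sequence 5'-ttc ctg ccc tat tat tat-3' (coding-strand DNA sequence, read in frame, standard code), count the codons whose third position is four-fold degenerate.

Codon 1 TTC (Phe): third position 2-fold.
Codon 2 CTG (Leu): third position 4-fold.
Codon 3 CCC (Pro): third position 4-fold.
Codon 4 TAT (Tyr): third position 2-fold.
Codon 5 TAT (Tyr): third position 2-fold.
Codon 6 TAT (Tyr): third position 2-fold.
Four-fold degenerate third positions: 2.

2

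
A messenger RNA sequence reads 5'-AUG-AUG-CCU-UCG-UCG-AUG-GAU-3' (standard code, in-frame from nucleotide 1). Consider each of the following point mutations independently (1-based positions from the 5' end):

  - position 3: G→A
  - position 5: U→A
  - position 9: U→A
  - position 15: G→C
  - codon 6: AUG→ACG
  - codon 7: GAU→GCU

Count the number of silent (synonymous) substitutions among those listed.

Codon 1: AUG (Met) → AUA (Ile) — missense.
Codon 2: AUG (Met) → AAG (Lys) — missense.
Codon 3: CCU (Pro) → CCA (Pro) — synonymous.
Codon 5: UCG (Ser) → UCC (Ser) — synonymous.
Codon 6: AUG (Met) → ACG (Thr) — missense.
Codon 7: GAU (Asp) → GCU (Ala) — missense.
Synonymous: 2 of 6.

2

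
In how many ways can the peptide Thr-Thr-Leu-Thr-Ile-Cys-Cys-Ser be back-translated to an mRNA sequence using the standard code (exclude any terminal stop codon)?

Thr: 4 codons.
Thr: 4 codons.
Leu: 6 codons.
Thr: 4 codons.
Ile: 3 codons.
Cys: 2 codons.
Cys: 2 codons.
Ser: 6 codons.
4 × 4 × 6 × 4 × 3 × 2 × 2 × 6 = 27648.

27648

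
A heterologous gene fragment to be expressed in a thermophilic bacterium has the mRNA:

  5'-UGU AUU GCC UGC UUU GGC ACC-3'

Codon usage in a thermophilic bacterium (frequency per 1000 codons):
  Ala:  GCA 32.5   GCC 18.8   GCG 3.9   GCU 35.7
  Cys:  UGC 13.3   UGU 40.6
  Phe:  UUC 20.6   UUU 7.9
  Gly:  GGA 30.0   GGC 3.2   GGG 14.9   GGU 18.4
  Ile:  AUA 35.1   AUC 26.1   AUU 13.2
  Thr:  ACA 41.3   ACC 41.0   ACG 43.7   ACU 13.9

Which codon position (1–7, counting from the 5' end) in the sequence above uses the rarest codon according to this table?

6

Codon 1 UGU (Cys): 40.6 per 1000.
Codon 2 AUU (Ile): 13.2 per 1000.
Codon 3 GCC (Ala): 18.8 per 1000.
Codon 4 UGC (Cys): 13.3 per 1000.
Codon 5 UUU (Phe): 7.9 per 1000.
Codon 6 GGC (Gly): 3.2 per 1000.
Codon 7 ACC (Thr): 41.0 per 1000.
Lowest frequency is 3.2 at codon 6.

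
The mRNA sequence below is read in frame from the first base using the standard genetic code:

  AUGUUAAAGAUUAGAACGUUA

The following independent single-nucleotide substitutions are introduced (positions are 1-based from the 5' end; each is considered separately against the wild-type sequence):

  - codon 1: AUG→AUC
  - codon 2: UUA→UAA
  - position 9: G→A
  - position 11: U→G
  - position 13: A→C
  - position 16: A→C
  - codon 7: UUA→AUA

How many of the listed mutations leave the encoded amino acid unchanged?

2

Codon 1: AUG (Met) → AUC (Ile) — missense.
Codon 2: UUA (Leu) → UAA (Stop) — nonsense.
Codon 3: AAG (Lys) → AAA (Lys) — synonymous.
Codon 4: AUU (Ile) → AGU (Ser) — missense.
Codon 5: AGA (Arg) → CGA (Arg) — synonymous.
Codon 6: ACG (Thr) → CCG (Pro) — missense.
Codon 7: UUA (Leu) → AUA (Ile) — missense.
Synonymous: 2 of 7.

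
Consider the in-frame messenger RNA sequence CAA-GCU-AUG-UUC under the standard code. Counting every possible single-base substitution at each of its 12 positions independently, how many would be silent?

5

Codon 1 (CAA, Gln): 1 synonymous substitution.
Codon 2 (GCU, Ala): 3 synonymous substitutions.
Codon 3 (AUG, Met): 0 synonymous substitutions.
Codon 4 (UUC, Phe): 1 synonymous substitution.
Total: 1 + 3 + 0 + 1 = 5.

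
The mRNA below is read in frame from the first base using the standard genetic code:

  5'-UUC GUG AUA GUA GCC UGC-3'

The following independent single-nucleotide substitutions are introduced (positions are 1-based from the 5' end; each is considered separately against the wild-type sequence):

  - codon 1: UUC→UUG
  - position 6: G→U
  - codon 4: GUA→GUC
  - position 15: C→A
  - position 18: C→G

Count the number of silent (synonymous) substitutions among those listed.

3

Codon 1: UUC (Phe) → UUG (Leu) — missense.
Codon 2: GUG (Val) → GUU (Val) — synonymous.
Codon 4: GUA (Val) → GUC (Val) — synonymous.
Codon 5: GCC (Ala) → GCA (Ala) — synonymous.
Codon 6: UGC (Cys) → UGG (Trp) — missense.
Synonymous: 3 of 5.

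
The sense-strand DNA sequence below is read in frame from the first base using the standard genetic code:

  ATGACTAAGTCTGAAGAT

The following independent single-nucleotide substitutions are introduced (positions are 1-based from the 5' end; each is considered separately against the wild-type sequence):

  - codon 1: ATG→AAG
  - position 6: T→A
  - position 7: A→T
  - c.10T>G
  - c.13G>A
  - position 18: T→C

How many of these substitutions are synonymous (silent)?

2

Codon 1: ATG (Met) → AAG (Lys) — missense.
Codon 2: ACT (Thr) → ACA (Thr) — synonymous.
Codon 3: AAG (Lys) → TAG (Stop) — nonsense.
Codon 4: TCT (Ser) → GCT (Ala) — missense.
Codon 5: GAA (Glu) → AAA (Lys) — missense.
Codon 6: GAT (Asp) → GAC (Asp) — synonymous.
Synonymous: 2 of 6.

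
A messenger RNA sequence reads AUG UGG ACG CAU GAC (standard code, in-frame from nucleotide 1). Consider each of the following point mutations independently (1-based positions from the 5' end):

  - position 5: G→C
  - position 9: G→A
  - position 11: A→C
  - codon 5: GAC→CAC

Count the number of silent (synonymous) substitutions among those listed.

Codon 2: UGG (Trp) → UCG (Ser) — missense.
Codon 3: ACG (Thr) → ACA (Thr) — synonymous.
Codon 4: CAU (His) → CCU (Pro) — missense.
Codon 5: GAC (Asp) → CAC (His) — missense.
Synonymous: 1 of 4.

1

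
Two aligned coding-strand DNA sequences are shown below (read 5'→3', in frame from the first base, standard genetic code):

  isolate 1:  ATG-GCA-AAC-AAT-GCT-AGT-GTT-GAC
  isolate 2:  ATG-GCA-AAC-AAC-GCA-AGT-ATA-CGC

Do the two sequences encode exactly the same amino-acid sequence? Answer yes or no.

Codon 1: ATG Met / ATG Met — identical.
Codon 2: GCA Ala / GCA Ala — identical.
Codon 3: AAC Asn / AAC Asn — identical.
Codon 4: AAT Asn / AAC Asn — synonymous.
Codon 5: GCT Ala / GCA Ala — synonymous.
Codon 6: AGT Ser / AGT Ser — identical.
Codon 7: GTT Val / ATA Ile — nonsynonymous.
Codon 8: GAC Asp / CGC Arg — nonsynonymous.
Nonsynonymous differences: 2 → different protein.

no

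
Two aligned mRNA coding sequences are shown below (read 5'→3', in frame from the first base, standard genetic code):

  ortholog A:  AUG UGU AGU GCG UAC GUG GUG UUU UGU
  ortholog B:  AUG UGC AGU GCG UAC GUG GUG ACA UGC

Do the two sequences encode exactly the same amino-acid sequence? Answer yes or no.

Codon 1: AUG Met / AUG Met — identical.
Codon 2: UGU Cys / UGC Cys — synonymous.
Codon 3: AGU Ser / AGU Ser — identical.
Codon 4: GCG Ala / GCG Ala — identical.
Codon 5: UAC Tyr / UAC Tyr — identical.
Codon 6: GUG Val / GUG Val — identical.
Codon 7: GUG Val / GUG Val — identical.
Codon 8: UUU Phe / ACA Thr — nonsynonymous.
Codon 9: UGU Cys / UGC Cys — synonymous.
Nonsynonymous differences: 1 → different protein.

no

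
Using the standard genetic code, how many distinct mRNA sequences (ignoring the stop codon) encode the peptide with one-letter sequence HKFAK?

64

His: 2 codons.
Lys: 2 codons.
Phe: 2 codons.
Ala: 4 codons.
Lys: 2 codons.
2 × 2 × 2 × 4 × 2 = 64.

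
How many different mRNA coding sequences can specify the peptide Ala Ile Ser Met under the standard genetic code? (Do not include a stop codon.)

72

Ala: 4 codons.
Ile: 3 codons.
Ser: 6 codons.
Met: 1 codon.
4 × 3 × 6 × 1 = 72.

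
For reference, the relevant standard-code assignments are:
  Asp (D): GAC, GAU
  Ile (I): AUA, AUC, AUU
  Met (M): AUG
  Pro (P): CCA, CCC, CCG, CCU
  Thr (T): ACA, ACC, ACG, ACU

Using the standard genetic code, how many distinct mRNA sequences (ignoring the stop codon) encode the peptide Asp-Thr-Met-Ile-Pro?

96

Asp: 2 codons.
Thr: 4 codons.
Met: 1 codon.
Ile: 3 codons.
Pro: 4 codons.
2 × 4 × 1 × 3 × 4 = 96.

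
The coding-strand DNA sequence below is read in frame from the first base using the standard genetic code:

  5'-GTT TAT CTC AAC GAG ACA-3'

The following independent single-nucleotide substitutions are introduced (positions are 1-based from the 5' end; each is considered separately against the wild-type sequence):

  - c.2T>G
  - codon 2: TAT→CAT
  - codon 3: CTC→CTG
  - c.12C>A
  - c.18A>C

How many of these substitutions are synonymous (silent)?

2

Codon 1: GTT (Val) → GGT (Gly) — missense.
Codon 2: TAT (Tyr) → CAT (His) — missense.
Codon 3: CTC (Leu) → CTG (Leu) — synonymous.
Codon 4: AAC (Asn) → AAA (Lys) — missense.
Codon 6: ACA (Thr) → ACC (Thr) — synonymous.
Synonymous: 2 of 5.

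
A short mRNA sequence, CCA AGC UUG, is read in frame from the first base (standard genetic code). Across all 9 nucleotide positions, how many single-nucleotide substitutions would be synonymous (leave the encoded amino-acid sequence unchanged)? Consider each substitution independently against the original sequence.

Codon 1 (CCA, Pro): 3 synonymous substitutions.
Codon 2 (AGC, Ser): 1 synonymous substitution.
Codon 3 (UUG, Leu): 2 synonymous substitutions.
Total: 3 + 1 + 2 = 6.

6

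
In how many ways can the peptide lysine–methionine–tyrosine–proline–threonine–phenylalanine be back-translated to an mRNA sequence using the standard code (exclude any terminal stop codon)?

128

Lys: 2 codons.
Met: 1 codon.
Tyr: 2 codons.
Pro: 4 codons.
Thr: 4 codons.
Phe: 2 codons.
2 × 1 × 2 × 4 × 4 × 2 = 128.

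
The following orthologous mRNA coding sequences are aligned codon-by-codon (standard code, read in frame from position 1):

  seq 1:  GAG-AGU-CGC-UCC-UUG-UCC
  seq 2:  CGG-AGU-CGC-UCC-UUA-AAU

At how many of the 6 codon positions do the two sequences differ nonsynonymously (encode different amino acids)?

Codon 1: GAG Glu / CGG Arg — nonsynonymous.
Codon 2: AGU Ser / AGU Ser — identical.
Codon 3: CGC Arg / CGC Arg — identical.
Codon 4: UCC Ser / UCC Ser — identical.
Codon 5: UUG Leu / UUA Leu — synonymous.
Codon 6: UCC Ser / AAU Asn — nonsynonymous.
Nonsynonymous differences: 2.

2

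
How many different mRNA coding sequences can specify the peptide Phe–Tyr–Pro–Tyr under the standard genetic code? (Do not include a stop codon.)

Phe: 2 codons.
Tyr: 2 codons.
Pro: 4 codons.
Tyr: 2 codons.
2 × 2 × 4 × 2 = 32.

32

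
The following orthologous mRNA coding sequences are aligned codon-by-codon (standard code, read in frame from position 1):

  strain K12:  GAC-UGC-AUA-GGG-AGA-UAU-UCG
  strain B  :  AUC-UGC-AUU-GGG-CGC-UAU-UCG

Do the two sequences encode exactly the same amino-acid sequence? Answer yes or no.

Codon 1: GAC Asp / AUC Ile — nonsynonymous.
Codon 2: UGC Cys / UGC Cys — identical.
Codon 3: AUA Ile / AUU Ile — synonymous.
Codon 4: GGG Gly / GGG Gly — identical.
Codon 5: AGA Arg / CGC Arg — synonymous.
Codon 6: UAU Tyr / UAU Tyr — identical.
Codon 7: UCG Ser / UCG Ser — identical.
Nonsynonymous differences: 1 → different protein.

no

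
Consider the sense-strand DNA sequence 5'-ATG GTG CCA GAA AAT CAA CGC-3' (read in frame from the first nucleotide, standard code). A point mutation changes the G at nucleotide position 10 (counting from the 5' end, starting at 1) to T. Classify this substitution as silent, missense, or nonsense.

nonsense

Position 10 falls in codon 4: GAA → Glu.
After the substitution the codon is TAA → Stop.
The new codon is a stop codon, so this is a nonsense mutation.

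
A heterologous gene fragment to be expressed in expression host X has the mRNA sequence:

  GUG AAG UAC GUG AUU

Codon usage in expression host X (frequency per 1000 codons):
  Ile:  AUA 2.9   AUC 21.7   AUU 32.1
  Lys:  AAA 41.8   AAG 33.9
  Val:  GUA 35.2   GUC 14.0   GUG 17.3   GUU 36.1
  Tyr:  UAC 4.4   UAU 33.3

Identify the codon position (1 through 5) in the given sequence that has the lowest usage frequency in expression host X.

Codon 1 GUG (Val): 17.3 per 1000.
Codon 2 AAG (Lys): 33.9 per 1000.
Codon 3 UAC (Tyr): 4.4 per 1000.
Codon 4 GUG (Val): 17.3 per 1000.
Codon 5 AUU (Ile): 32.1 per 1000.
Lowest frequency is 4.4 at codon 3.

3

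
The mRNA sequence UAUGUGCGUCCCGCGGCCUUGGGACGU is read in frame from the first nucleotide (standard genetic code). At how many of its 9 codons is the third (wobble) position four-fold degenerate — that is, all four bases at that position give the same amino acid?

7

Codon 1 UAU (Tyr): third position 2-fold.
Codon 2 GUG (Val): third position 4-fold.
Codon 3 CGU (Arg): third position 4-fold.
Codon 4 CCC (Pro): third position 4-fold.
Codon 5 GCG (Ala): third position 4-fold.
Codon 6 GCC (Ala): third position 4-fold.
Codon 7 UUG (Leu): third position 2-fold.
Codon 8 GGA (Gly): third position 4-fold.
Codon 9 CGU (Arg): third position 4-fold.
Four-fold degenerate third positions: 7.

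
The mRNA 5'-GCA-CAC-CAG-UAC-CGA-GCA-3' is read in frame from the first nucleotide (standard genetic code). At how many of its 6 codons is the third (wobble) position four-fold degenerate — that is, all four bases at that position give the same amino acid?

3

Codon 1 GCA (Ala): third position 4-fold.
Codon 2 CAC (His): third position 2-fold.
Codon 3 CAG (Gln): third position 2-fold.
Codon 4 UAC (Tyr): third position 2-fold.
Codon 5 CGA (Arg): third position 4-fold.
Codon 6 GCA (Ala): third position 4-fold.
Four-fold degenerate third positions: 3.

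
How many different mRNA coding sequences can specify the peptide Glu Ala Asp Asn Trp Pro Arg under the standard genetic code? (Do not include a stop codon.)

768

Glu: 2 codons.
Ala: 4 codons.
Asp: 2 codons.
Asn: 2 codons.
Trp: 1 codon.
Pro: 4 codons.
Arg: 6 codons.
2 × 4 × 2 × 2 × 1 × 4 × 6 = 768.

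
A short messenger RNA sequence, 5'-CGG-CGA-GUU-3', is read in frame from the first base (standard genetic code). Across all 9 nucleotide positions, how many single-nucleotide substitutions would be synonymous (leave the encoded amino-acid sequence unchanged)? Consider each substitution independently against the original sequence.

11

Codon 1 (CGG, Arg): 4 synonymous substitutions.
Codon 2 (CGA, Arg): 4 synonymous substitutions.
Codon 3 (GUU, Val): 3 synonymous substitutions.
Total: 4 + 4 + 3 = 11.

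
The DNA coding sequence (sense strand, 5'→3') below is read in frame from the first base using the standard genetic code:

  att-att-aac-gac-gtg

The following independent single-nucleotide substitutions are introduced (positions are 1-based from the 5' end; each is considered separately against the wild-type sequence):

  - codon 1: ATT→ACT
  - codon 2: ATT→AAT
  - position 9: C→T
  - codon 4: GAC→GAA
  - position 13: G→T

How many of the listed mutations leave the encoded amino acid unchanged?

Codon 1: ATT (Ile) → ACT (Thr) — missense.
Codon 2: ATT (Ile) → AAT (Asn) — missense.
Codon 3: AAC (Asn) → AAT (Asn) — synonymous.
Codon 4: GAC (Asp) → GAA (Glu) — missense.
Codon 5: GTG (Val) → TTG (Leu) — missense.
Synonymous: 1 of 5.

1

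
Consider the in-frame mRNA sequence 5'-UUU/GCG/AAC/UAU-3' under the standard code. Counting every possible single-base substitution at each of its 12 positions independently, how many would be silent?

Codon 1 (UUU, Phe): 1 synonymous substitution.
Codon 2 (GCG, Ala): 3 synonymous substitutions.
Codon 3 (AAC, Asn): 1 synonymous substitution.
Codon 4 (UAU, Tyr): 1 synonymous substitution.
Total: 1 + 3 + 1 + 1 = 6.

6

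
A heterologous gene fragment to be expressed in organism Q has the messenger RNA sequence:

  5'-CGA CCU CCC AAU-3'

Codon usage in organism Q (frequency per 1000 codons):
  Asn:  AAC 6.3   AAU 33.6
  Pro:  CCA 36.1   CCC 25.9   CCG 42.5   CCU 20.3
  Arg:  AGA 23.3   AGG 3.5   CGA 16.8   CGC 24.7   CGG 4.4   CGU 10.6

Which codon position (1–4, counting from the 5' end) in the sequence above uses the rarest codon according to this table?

1

Codon 1 CGA (Arg): 16.8 per 1000.
Codon 2 CCU (Pro): 20.3 per 1000.
Codon 3 CCC (Pro): 25.9 per 1000.
Codon 4 AAU (Asn): 33.6 per 1000.
Lowest frequency is 16.8 at codon 1.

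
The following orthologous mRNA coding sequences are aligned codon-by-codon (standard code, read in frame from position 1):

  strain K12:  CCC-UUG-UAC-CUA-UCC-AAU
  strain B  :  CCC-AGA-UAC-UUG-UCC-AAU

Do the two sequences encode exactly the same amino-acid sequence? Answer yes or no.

no

Codon 1: CCC Pro / CCC Pro — identical.
Codon 2: UUG Leu / AGA Arg — nonsynonymous.
Codon 3: UAC Tyr / UAC Tyr — identical.
Codon 4: CUA Leu / UUG Leu — synonymous.
Codon 5: UCC Ser / UCC Ser — identical.
Codon 6: AAU Asn / AAU Asn — identical.
Nonsynonymous differences: 1 → different protein.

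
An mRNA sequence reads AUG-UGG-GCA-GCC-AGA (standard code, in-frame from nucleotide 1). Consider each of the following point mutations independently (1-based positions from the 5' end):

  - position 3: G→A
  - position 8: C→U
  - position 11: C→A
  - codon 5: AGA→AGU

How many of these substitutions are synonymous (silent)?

Codon 1: AUG (Met) → AUA (Ile) — missense.
Codon 3: GCA (Ala) → GUA (Val) — missense.
Codon 4: GCC (Ala) → GAC (Asp) — missense.
Codon 5: AGA (Arg) → AGU (Ser) — missense.
Synonymous: 0 of 4.

0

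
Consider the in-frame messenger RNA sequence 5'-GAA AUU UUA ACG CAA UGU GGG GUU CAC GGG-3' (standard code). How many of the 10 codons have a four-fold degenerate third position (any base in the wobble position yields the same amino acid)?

4

Codon 1 GAA (Glu): third position 2-fold.
Codon 2 AUU (Ile): third position 3-fold.
Codon 3 UUA (Leu): third position 2-fold.
Codon 4 ACG (Thr): third position 4-fold.
Codon 5 CAA (Gln): third position 2-fold.
Codon 6 UGU (Cys): third position 2-fold.
Codon 7 GGG (Gly): third position 4-fold.
Codon 8 GUU (Val): third position 4-fold.
Codon 9 CAC (His): third position 2-fold.
Codon 10 GGG (Gly): third position 4-fold.
Four-fold degenerate third positions: 4.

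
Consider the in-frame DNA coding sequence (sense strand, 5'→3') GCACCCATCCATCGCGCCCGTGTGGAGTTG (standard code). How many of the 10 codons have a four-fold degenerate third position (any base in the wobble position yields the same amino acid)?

Codon 1 GCA (Ala): third position 4-fold.
Codon 2 CCC (Pro): third position 4-fold.
Codon 3 ATC (Ile): third position 3-fold.
Codon 4 CAT (His): third position 2-fold.
Codon 5 CGC (Arg): third position 4-fold.
Codon 6 GCC (Ala): third position 4-fold.
Codon 7 CGT (Arg): third position 4-fold.
Codon 8 GTG (Val): third position 4-fold.
Codon 9 GAG (Glu): third position 2-fold.
Codon 10 TTG (Leu): third position 2-fold.
Four-fold degenerate third positions: 6.

6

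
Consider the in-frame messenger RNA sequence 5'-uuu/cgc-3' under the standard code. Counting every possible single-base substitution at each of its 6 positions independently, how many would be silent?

4

Codon 1 (UUU, Phe): 1 synonymous substitution.
Codon 2 (CGC, Arg): 3 synonymous substitutions.
Total: 1 + 3 = 4.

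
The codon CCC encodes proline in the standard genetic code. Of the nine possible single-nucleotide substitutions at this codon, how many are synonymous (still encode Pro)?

3

Position 1: none → 0 synonymous.
Position 2: none → 0 synonymous.
Position 3: CCU, CCA, CCG → 3 synonymous.
Total: 0 + 0 + 3 = 3.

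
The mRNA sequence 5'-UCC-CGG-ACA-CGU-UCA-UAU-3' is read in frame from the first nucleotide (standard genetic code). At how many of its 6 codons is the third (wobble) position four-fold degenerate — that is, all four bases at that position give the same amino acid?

Codon 1 UCC (Ser): third position 4-fold.
Codon 2 CGG (Arg): third position 4-fold.
Codon 3 ACA (Thr): third position 4-fold.
Codon 4 CGU (Arg): third position 4-fold.
Codon 5 UCA (Ser): third position 4-fold.
Codon 6 UAU (Tyr): third position 2-fold.
Four-fold degenerate third positions: 5.

5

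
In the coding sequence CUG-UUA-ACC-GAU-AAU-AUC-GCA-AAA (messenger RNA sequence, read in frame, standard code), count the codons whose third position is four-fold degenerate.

Codon 1 CUG (Leu): third position 4-fold.
Codon 2 UUA (Leu): third position 2-fold.
Codon 3 ACC (Thr): third position 4-fold.
Codon 4 GAU (Asp): third position 2-fold.
Codon 5 AAU (Asn): third position 2-fold.
Codon 6 AUC (Ile): third position 3-fold.
Codon 7 GCA (Ala): third position 4-fold.
Codon 8 AAA (Lys): third position 2-fold.
Four-fold degenerate third positions: 3.

3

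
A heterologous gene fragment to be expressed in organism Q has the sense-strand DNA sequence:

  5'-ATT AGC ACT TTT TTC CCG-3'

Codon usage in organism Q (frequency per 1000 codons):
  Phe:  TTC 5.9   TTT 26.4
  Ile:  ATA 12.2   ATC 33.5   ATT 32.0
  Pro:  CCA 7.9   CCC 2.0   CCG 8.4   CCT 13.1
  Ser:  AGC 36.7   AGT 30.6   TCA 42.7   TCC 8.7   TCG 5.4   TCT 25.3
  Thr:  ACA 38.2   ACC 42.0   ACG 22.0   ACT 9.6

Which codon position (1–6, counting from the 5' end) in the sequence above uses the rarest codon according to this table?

5

Codon 1 ATT (Ile): 32.0 per 1000.
Codon 2 AGC (Ser): 36.7 per 1000.
Codon 3 ACT (Thr): 9.6 per 1000.
Codon 4 TTT (Phe): 26.4 per 1000.
Codon 5 TTC (Phe): 5.9 per 1000.
Codon 6 CCG (Pro): 8.4 per 1000.
Lowest frequency is 5.9 at codon 5.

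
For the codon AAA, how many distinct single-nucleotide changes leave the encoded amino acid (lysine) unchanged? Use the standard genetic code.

1

Position 1: none → 0 synonymous.
Position 2: none → 0 synonymous.
Position 3: AAG → 1 synonymous.
Total: 0 + 0 + 1 = 1.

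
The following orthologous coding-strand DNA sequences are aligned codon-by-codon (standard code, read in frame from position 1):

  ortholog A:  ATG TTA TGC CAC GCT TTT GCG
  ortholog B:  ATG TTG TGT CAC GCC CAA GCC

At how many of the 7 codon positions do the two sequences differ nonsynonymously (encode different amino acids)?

Codon 1: ATG Met / ATG Met — identical.
Codon 2: TTA Leu / TTG Leu — synonymous.
Codon 3: TGC Cys / TGT Cys — synonymous.
Codon 4: CAC His / CAC His — identical.
Codon 5: GCT Ala / GCC Ala — synonymous.
Codon 6: TTT Phe / CAA Gln — nonsynonymous.
Codon 7: GCG Ala / GCC Ala — synonymous.
Nonsynonymous differences: 1.

1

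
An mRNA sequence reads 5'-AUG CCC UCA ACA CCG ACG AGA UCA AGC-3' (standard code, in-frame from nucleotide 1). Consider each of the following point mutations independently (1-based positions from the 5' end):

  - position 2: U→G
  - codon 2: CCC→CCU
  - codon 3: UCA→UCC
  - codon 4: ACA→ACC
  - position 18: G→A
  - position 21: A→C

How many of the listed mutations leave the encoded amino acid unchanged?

4

Codon 1: AUG (Met) → AGG (Arg) — missense.
Codon 2: CCC (Pro) → CCU (Pro) — synonymous.
Codon 3: UCA (Ser) → UCC (Ser) — synonymous.
Codon 4: ACA (Thr) → ACC (Thr) — synonymous.
Codon 6: ACG (Thr) → ACA (Thr) — synonymous.
Codon 7: AGA (Arg) → AGC (Ser) — missense.
Synonymous: 4 of 6.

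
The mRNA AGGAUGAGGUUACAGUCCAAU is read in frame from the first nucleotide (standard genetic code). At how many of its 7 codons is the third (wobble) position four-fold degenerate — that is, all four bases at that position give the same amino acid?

1

Codon 1 AGG (Arg): third position 2-fold.
Codon 2 AUG (Met): third position 1-fold.
Codon 3 AGG (Arg): third position 2-fold.
Codon 4 UUA (Leu): third position 2-fold.
Codon 5 CAG (Gln): third position 2-fold.
Codon 6 UCC (Ser): third position 4-fold.
Codon 7 AAU (Asn): third position 2-fold.
Four-fold degenerate third positions: 1.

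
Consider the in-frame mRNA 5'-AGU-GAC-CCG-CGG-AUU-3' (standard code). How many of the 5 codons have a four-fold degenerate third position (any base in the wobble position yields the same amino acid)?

Codon 1 AGU (Ser): third position 2-fold.
Codon 2 GAC (Asp): third position 2-fold.
Codon 3 CCG (Pro): third position 4-fold.
Codon 4 CGG (Arg): third position 4-fold.
Codon 5 AUU (Ile): third position 3-fold.
Four-fold degenerate third positions: 2.

2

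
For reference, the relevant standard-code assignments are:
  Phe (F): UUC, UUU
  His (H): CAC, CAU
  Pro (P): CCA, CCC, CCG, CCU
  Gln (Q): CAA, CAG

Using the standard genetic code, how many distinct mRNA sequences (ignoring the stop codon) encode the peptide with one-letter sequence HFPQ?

His: 2 codons.
Phe: 2 codons.
Pro: 4 codons.
Gln: 2 codons.
2 × 2 × 4 × 2 = 32.

32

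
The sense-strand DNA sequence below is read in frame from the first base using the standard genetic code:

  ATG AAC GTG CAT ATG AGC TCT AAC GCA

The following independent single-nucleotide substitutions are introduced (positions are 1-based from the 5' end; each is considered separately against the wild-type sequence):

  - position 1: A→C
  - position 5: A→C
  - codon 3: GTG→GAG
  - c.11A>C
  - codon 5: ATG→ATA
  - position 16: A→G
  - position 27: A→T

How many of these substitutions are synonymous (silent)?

Codon 1: ATG (Met) → CTG (Leu) — missense.
Codon 2: AAC (Asn) → ACC (Thr) — missense.
Codon 3: GTG (Val) → GAG (Glu) — missense.
Codon 4: CAT (His) → CCT (Pro) — missense.
Codon 5: ATG (Met) → ATA (Ile) — missense.
Codon 6: AGC (Ser) → GGC (Gly) — missense.
Codon 9: GCA (Ala) → GCT (Ala) — synonymous.
Synonymous: 1 of 7.

1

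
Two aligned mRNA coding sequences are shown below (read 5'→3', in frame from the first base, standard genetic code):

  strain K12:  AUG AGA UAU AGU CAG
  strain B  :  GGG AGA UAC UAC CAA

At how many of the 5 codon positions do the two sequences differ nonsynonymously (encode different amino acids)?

Codon 1: AUG Met / GGG Gly — nonsynonymous.
Codon 2: AGA Arg / AGA Arg — identical.
Codon 3: UAU Tyr / UAC Tyr — synonymous.
Codon 4: AGU Ser / UAC Tyr — nonsynonymous.
Codon 5: CAG Gln / CAA Gln — synonymous.
Nonsynonymous differences: 2.

2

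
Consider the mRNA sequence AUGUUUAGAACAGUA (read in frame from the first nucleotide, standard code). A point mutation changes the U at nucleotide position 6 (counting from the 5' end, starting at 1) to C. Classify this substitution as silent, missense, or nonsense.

Position 6 falls in codon 2: UUU → Phe.
After the substitution the codon is UUC → Phe.
Both encode Phe, so the change is synonymous.

silent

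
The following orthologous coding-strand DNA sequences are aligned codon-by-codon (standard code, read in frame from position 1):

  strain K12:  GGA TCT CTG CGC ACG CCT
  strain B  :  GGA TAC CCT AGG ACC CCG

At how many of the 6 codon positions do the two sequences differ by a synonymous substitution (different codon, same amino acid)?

Codon 1: GGA Gly / GGA Gly — identical.
Codon 2: TCT Ser / TAC Tyr — nonsynonymous.
Codon 3: CTG Leu / CCT Pro — nonsynonymous.
Codon 4: CGC Arg / AGG Arg — synonymous.
Codon 5: ACG Thr / ACC Thr — synonymous.
Codon 6: CCT Pro / CCG Pro — synonymous.
Synonymous differences: 3.

3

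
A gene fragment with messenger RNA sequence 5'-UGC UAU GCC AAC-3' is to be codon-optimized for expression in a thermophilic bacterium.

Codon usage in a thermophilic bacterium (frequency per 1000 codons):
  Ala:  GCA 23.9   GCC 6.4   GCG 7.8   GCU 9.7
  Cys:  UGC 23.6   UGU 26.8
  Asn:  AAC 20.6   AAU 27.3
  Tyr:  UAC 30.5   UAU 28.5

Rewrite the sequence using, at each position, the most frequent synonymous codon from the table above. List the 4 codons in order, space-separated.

UGU UAC GCA AAU

Codon 1 (Cys): best is UGU at 26.8.
Codon 2 (Tyr): best is UAC at 30.5.
Codon 3 (Ala): best is GCA at 23.9.
Codon 4 (Asn): best is AAU at 27.3.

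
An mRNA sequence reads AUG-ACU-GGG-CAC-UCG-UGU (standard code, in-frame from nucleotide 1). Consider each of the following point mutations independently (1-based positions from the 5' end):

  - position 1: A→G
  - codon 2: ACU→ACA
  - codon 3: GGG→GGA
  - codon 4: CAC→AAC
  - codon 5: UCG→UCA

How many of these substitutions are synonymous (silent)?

Codon 1: AUG (Met) → GUG (Val) — missense.
Codon 2: ACU (Thr) → ACA (Thr) — synonymous.
Codon 3: GGG (Gly) → GGA (Gly) — synonymous.
Codon 4: CAC (His) → AAC (Asn) — missense.
Codon 5: UCG (Ser) → UCA (Ser) — synonymous.
Synonymous: 3 of 5.

3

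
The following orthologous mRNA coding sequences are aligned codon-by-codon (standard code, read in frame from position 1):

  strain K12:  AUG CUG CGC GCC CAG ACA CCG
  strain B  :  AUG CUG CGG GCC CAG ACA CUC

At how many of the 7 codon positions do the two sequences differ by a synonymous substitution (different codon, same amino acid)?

1

Codon 1: AUG Met / AUG Met — identical.
Codon 2: CUG Leu / CUG Leu — identical.
Codon 3: CGC Arg / CGG Arg — synonymous.
Codon 4: GCC Ala / GCC Ala — identical.
Codon 5: CAG Gln / CAG Gln — identical.
Codon 6: ACA Thr / ACA Thr — identical.
Codon 7: CCG Pro / CUC Leu — nonsynonymous.
Synonymous differences: 1.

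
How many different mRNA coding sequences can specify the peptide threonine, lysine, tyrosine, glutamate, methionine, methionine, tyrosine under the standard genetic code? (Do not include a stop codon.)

64

Thr: 4 codons.
Lys: 2 codons.
Tyr: 2 codons.
Glu: 2 codons.
Met: 1 codon.
Met: 1 codon.
Tyr: 2 codons.
4 × 2 × 2 × 2 × 1 × 1 × 2 = 64.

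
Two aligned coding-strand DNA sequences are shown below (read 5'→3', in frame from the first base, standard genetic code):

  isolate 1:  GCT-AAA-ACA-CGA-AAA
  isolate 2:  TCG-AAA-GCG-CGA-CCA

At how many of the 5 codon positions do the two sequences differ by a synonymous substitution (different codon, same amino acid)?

Codon 1: GCT Ala / TCG Ser — nonsynonymous.
Codon 2: AAA Lys / AAA Lys — identical.
Codon 3: ACA Thr / GCG Ala — nonsynonymous.
Codon 4: CGA Arg / CGA Arg — identical.
Codon 5: AAA Lys / CCA Pro — nonsynonymous.
Synonymous differences: 0.

0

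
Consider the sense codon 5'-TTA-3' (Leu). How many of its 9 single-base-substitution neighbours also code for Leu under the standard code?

2

Position 1: CTA → 1 synonymous.
Position 2: none → 0 synonymous.
Position 3: TTG → 1 synonymous.
Total: 1 + 0 + 1 = 2.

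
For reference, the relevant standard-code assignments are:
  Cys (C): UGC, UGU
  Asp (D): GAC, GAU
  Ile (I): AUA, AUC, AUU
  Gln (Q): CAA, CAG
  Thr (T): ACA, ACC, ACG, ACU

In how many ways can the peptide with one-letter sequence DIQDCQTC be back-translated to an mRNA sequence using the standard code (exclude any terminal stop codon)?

Asp: 2 codons.
Ile: 3 codons.
Gln: 2 codons.
Asp: 2 codons.
Cys: 2 codons.
Gln: 2 codons.
Thr: 4 codons.
Cys: 2 codons.
2 × 3 × 2 × 2 × 2 × 2 × 4 × 2 = 768.

768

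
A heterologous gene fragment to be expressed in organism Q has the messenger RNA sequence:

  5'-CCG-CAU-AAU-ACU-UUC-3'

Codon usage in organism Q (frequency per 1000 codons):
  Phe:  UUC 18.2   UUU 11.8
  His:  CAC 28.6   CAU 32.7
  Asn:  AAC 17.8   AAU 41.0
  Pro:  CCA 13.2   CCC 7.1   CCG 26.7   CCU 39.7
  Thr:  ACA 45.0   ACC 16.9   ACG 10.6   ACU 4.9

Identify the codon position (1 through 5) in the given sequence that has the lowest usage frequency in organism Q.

Codon 1 CCG (Pro): 26.7 per 1000.
Codon 2 CAU (His): 32.7 per 1000.
Codon 3 AAU (Asn): 41.0 per 1000.
Codon 4 ACU (Thr): 4.9 per 1000.
Codon 5 UUC (Phe): 18.2 per 1000.
Lowest frequency is 4.9 at codon 4.

4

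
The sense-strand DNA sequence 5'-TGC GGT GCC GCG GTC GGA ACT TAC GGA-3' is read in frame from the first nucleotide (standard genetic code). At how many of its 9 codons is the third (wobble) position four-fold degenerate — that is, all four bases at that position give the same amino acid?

Codon 1 TGC (Cys): third position 2-fold.
Codon 2 GGT (Gly): third position 4-fold.
Codon 3 GCC (Ala): third position 4-fold.
Codon 4 GCG (Ala): third position 4-fold.
Codon 5 GTC (Val): third position 4-fold.
Codon 6 GGA (Gly): third position 4-fold.
Codon 7 ACT (Thr): third position 4-fold.
Codon 8 TAC (Tyr): third position 2-fold.
Codon 9 GGA (Gly): third position 4-fold.
Four-fold degenerate third positions: 7.

7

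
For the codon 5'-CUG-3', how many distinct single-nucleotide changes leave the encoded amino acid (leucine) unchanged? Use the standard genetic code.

4

Position 1: UUG → 1 synonymous.
Position 2: none → 0 synonymous.
Position 3: CUU, CUC, CUA → 3 synonymous.
Total: 1 + 0 + 3 = 4.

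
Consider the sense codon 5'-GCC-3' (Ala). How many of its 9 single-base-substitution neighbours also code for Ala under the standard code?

Position 1: none → 0 synonymous.
Position 2: none → 0 synonymous.
Position 3: GCT, GCA, GCG → 3 synonymous.
Total: 0 + 0 + 3 = 3.

3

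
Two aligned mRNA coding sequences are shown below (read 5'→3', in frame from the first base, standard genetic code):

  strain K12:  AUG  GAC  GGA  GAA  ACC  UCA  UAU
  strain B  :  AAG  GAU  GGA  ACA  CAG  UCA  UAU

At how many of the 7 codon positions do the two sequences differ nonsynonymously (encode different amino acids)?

3

Codon 1: AUG Met / AAG Lys — nonsynonymous.
Codon 2: GAC Asp / GAU Asp — synonymous.
Codon 3: GGA Gly / GGA Gly — identical.
Codon 4: GAA Glu / ACA Thr — nonsynonymous.
Codon 5: ACC Thr / CAG Gln — nonsynonymous.
Codon 6: UCA Ser / UCA Ser — identical.
Codon 7: UAU Tyr / UAU Tyr — identical.
Nonsynonymous differences: 3.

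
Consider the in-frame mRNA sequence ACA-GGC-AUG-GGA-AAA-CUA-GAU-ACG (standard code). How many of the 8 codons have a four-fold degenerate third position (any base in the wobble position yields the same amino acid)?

Codon 1 ACA (Thr): third position 4-fold.
Codon 2 GGC (Gly): third position 4-fold.
Codon 3 AUG (Met): third position 1-fold.
Codon 4 GGA (Gly): third position 4-fold.
Codon 5 AAA (Lys): third position 2-fold.
Codon 6 CUA (Leu): third position 4-fold.
Codon 7 GAU (Asp): third position 2-fold.
Codon 8 ACG (Thr): third position 4-fold.
Four-fold degenerate third positions: 5.

5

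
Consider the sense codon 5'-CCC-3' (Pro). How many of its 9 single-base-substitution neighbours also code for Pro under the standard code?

Position 1: none → 0 synonymous.
Position 2: none → 0 synonymous.
Position 3: CCT, CCA, CCG → 3 synonymous.
Total: 0 + 0 + 3 = 3.

3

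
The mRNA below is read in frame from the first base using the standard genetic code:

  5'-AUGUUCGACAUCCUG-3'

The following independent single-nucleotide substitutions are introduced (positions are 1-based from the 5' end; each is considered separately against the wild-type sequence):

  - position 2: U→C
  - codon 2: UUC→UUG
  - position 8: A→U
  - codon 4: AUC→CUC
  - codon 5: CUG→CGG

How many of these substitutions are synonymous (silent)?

Codon 1: AUG (Met) → ACG (Thr) — missense.
Codon 2: UUC (Phe) → UUG (Leu) — missense.
Codon 3: GAC (Asp) → GUC (Val) — missense.
Codon 4: AUC (Ile) → CUC (Leu) — missense.
Codon 5: CUG (Leu) → CGG (Arg) — missense.
Synonymous: 0 of 5.

0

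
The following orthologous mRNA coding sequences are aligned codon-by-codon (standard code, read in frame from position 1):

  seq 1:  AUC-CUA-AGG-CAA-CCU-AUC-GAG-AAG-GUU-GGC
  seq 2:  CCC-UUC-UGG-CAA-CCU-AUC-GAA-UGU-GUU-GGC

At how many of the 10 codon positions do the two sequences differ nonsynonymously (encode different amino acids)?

Codon 1: AUC Ile / CCC Pro — nonsynonymous.
Codon 2: CUA Leu / UUC Phe — nonsynonymous.
Codon 3: AGG Arg / UGG Trp — nonsynonymous.
Codon 4: CAA Gln / CAA Gln — identical.
Codon 5: CCU Pro / CCU Pro — identical.
Codon 6: AUC Ile / AUC Ile — identical.
Codon 7: GAG Glu / GAA Glu — synonymous.
Codon 8: AAG Lys / UGU Cys — nonsynonymous.
Codon 9: GUU Val / GUU Val — identical.
Codon 10: GGC Gly / GGC Gly — identical.
Nonsynonymous differences: 4.

4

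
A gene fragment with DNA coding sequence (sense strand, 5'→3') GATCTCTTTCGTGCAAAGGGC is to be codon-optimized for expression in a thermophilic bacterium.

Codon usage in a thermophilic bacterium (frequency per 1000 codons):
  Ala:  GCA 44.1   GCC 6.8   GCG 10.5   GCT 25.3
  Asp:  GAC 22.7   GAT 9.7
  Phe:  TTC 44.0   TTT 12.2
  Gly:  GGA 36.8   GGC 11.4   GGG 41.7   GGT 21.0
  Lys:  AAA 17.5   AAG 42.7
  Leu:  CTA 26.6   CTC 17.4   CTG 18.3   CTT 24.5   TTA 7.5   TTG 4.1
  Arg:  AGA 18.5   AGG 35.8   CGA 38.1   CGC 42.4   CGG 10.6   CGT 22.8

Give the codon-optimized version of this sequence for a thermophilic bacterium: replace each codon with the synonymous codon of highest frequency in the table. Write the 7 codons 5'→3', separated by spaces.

Codon 1 (Asp): best is GAC at 22.7.
Codon 2 (Leu): best is CTA at 26.6.
Codon 3 (Phe): best is TTC at 44.0.
Codon 4 (Arg): best is CGC at 42.4.
Codon 5 (Ala): best is GCA at 44.1.
Codon 6 (Lys): best is AAG at 42.7.
Codon 7 (Gly): best is GGG at 41.7.

GAC CTA TTC CGC GCA AAG GGG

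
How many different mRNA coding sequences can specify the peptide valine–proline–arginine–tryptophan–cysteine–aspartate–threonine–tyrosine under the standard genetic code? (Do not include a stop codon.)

Val: 4 codons.
Pro: 4 codons.
Arg: 6 codons.
Trp: 1 codon.
Cys: 2 codons.
Asp: 2 codons.
Thr: 4 codons.
Tyr: 2 codons.
4 × 4 × 6 × 1 × 2 × 2 × 4 × 2 = 3072.

3072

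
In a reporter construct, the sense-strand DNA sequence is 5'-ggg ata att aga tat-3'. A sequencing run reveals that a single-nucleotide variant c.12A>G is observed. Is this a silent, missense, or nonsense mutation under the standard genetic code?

Position 12 falls in codon 4: AGA → Arg.
After the substitution the codon is AGG → Arg.
Both encode Arg, so the change is synonymous.

silent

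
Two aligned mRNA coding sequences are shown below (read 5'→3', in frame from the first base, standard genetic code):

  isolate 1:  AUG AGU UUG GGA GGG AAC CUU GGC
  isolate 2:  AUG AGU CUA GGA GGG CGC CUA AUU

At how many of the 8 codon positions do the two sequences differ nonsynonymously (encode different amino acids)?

2

Codon 1: AUG Met / AUG Met — identical.
Codon 2: AGU Ser / AGU Ser — identical.
Codon 3: UUG Leu / CUA Leu — synonymous.
Codon 4: GGA Gly / GGA Gly — identical.
Codon 5: GGG Gly / GGG Gly — identical.
Codon 6: AAC Asn / CGC Arg — nonsynonymous.
Codon 7: CUU Leu / CUA Leu — synonymous.
Codon 8: GGC Gly / AUU Ile — nonsynonymous.
Nonsynonymous differences: 2.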